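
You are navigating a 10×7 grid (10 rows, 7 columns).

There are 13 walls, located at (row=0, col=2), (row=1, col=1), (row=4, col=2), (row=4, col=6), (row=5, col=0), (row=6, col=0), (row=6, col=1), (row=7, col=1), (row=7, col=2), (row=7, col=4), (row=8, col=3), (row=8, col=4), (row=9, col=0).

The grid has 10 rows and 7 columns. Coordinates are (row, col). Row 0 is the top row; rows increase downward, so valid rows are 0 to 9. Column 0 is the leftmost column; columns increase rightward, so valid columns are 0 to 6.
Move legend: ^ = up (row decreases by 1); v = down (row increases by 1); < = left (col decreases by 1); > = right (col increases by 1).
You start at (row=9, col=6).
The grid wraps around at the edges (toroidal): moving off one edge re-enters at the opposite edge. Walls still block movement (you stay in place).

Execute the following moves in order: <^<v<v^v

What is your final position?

Answer: Final position: (row=0, col=4)

Derivation:
Start: (row=9, col=6)
  < (left): (row=9, col=6) -> (row=9, col=5)
  ^ (up): (row=9, col=5) -> (row=8, col=5)
  < (left): blocked, stay at (row=8, col=5)
  v (down): (row=8, col=5) -> (row=9, col=5)
  < (left): (row=9, col=5) -> (row=9, col=4)
  v (down): (row=9, col=4) -> (row=0, col=4)
  ^ (up): (row=0, col=4) -> (row=9, col=4)
  v (down): (row=9, col=4) -> (row=0, col=4)
Final: (row=0, col=4)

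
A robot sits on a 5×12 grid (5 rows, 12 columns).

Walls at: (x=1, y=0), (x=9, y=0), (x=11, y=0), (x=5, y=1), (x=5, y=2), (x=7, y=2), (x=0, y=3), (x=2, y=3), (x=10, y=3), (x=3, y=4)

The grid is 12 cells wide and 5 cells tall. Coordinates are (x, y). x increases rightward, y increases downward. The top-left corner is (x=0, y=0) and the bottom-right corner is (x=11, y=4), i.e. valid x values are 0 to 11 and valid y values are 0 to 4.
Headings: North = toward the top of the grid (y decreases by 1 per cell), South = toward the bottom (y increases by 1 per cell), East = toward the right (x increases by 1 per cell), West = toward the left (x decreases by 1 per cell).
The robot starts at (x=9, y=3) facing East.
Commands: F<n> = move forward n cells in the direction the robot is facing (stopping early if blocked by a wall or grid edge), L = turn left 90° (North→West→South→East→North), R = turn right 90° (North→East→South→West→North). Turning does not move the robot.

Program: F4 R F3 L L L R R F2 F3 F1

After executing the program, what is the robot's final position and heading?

Answer: Final position: (x=11, y=4), facing East

Derivation:
Start: (x=9, y=3), facing East
  F4: move forward 0/4 (blocked), now at (x=9, y=3)
  R: turn right, now facing South
  F3: move forward 1/3 (blocked), now at (x=9, y=4)
  L: turn left, now facing East
  L: turn left, now facing North
  L: turn left, now facing West
  R: turn right, now facing North
  R: turn right, now facing East
  F2: move forward 2, now at (x=11, y=4)
  F3: move forward 0/3 (blocked), now at (x=11, y=4)
  F1: move forward 0/1 (blocked), now at (x=11, y=4)
Final: (x=11, y=4), facing East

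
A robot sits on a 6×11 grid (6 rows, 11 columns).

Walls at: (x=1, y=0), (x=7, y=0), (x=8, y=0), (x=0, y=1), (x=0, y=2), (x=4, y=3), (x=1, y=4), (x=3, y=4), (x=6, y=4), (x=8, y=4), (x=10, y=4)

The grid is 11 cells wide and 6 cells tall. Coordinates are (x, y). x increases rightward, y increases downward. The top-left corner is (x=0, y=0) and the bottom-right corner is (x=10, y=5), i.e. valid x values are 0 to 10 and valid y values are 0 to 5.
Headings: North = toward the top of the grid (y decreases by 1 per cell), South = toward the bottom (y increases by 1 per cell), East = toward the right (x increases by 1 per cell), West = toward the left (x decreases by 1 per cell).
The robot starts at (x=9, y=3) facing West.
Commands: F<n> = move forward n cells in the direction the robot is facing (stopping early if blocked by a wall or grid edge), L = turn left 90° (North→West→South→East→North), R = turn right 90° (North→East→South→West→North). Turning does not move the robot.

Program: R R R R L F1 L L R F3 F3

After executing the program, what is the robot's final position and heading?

Start: (x=9, y=3), facing West
  R: turn right, now facing North
  R: turn right, now facing East
  R: turn right, now facing South
  R: turn right, now facing West
  L: turn left, now facing South
  F1: move forward 1, now at (x=9, y=4)
  L: turn left, now facing East
  L: turn left, now facing North
  R: turn right, now facing East
  F3: move forward 0/3 (blocked), now at (x=9, y=4)
  F3: move forward 0/3 (blocked), now at (x=9, y=4)
Final: (x=9, y=4), facing East

Answer: Final position: (x=9, y=4), facing East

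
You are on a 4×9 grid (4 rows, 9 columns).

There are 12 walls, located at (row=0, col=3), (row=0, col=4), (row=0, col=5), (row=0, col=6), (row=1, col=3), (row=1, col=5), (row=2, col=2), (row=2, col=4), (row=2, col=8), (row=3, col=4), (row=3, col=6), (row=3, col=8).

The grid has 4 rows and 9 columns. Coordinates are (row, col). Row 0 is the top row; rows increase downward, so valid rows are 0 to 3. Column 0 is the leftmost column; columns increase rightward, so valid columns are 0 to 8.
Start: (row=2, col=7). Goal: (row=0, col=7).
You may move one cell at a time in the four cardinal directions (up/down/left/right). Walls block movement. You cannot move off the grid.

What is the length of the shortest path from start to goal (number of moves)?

BFS from (row=2, col=7) until reaching (row=0, col=7):
  Distance 0: (row=2, col=7)
  Distance 1: (row=1, col=7), (row=2, col=6), (row=3, col=7)
  Distance 2: (row=0, col=7), (row=1, col=6), (row=1, col=8), (row=2, col=5)  <- goal reached here
One shortest path (2 moves): (row=2, col=7) -> (row=1, col=7) -> (row=0, col=7)

Answer: Shortest path length: 2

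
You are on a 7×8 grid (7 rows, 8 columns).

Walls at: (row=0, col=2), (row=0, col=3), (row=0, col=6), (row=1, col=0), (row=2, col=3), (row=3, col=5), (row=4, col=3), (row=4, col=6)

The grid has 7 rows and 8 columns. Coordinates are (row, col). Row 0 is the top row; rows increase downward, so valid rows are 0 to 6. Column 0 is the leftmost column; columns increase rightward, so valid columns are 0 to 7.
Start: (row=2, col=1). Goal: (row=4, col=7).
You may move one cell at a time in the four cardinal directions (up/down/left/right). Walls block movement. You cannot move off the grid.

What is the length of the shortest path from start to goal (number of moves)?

BFS from (row=2, col=1) until reaching (row=4, col=7):
  Distance 0: (row=2, col=1)
  Distance 1: (row=1, col=1), (row=2, col=0), (row=2, col=2), (row=3, col=1)
  Distance 2: (row=0, col=1), (row=1, col=2), (row=3, col=0), (row=3, col=2), (row=4, col=1)
  Distance 3: (row=0, col=0), (row=1, col=3), (row=3, col=3), (row=4, col=0), (row=4, col=2), (row=5, col=1)
  Distance 4: (row=1, col=4), (row=3, col=4), (row=5, col=0), (row=5, col=2), (row=6, col=1)
  Distance 5: (row=0, col=4), (row=1, col=5), (row=2, col=4), (row=4, col=4), (row=5, col=3), (row=6, col=0), (row=6, col=2)
  Distance 6: (row=0, col=5), (row=1, col=6), (row=2, col=5), (row=4, col=5), (row=5, col=4), (row=6, col=3)
  Distance 7: (row=1, col=7), (row=2, col=6), (row=5, col=5), (row=6, col=4)
  Distance 8: (row=0, col=7), (row=2, col=7), (row=3, col=6), (row=5, col=6), (row=6, col=5)
  Distance 9: (row=3, col=7), (row=5, col=7), (row=6, col=6)
  Distance 10: (row=4, col=7), (row=6, col=7)  <- goal reached here
One shortest path (10 moves): (row=2, col=1) -> (row=2, col=2) -> (row=1, col=2) -> (row=1, col=3) -> (row=1, col=4) -> (row=1, col=5) -> (row=1, col=6) -> (row=1, col=7) -> (row=2, col=7) -> (row=3, col=7) -> (row=4, col=7)

Answer: Shortest path length: 10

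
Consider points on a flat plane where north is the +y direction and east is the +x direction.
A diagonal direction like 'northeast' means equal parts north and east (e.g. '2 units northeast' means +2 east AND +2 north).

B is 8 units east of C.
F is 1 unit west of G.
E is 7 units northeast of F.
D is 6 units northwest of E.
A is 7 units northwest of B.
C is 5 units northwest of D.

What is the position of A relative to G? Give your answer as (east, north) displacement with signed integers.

Answer: A is at (east=-4, north=25) relative to G.

Derivation:
Place G at the origin (east=0, north=0).
  F is 1 unit west of G: delta (east=-1, north=+0); F at (east=-1, north=0).
  E is 7 units northeast of F: delta (east=+7, north=+7); E at (east=6, north=7).
  D is 6 units northwest of E: delta (east=-6, north=+6); D at (east=0, north=13).
  C is 5 units northwest of D: delta (east=-5, north=+5); C at (east=-5, north=18).
  B is 8 units east of C: delta (east=+8, north=+0); B at (east=3, north=18).
  A is 7 units northwest of B: delta (east=-7, north=+7); A at (east=-4, north=25).
Therefore A relative to G: (east=-4, north=25).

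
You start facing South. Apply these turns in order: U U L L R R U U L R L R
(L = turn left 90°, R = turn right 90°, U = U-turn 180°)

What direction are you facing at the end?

Answer: Final heading: South

Derivation:
Start: South
  U (U-turn (180°)) -> North
  U (U-turn (180°)) -> South
  L (left (90° counter-clockwise)) -> East
  L (left (90° counter-clockwise)) -> North
  R (right (90° clockwise)) -> East
  R (right (90° clockwise)) -> South
  U (U-turn (180°)) -> North
  U (U-turn (180°)) -> South
  L (left (90° counter-clockwise)) -> East
  R (right (90° clockwise)) -> South
  L (left (90° counter-clockwise)) -> East
  R (right (90° clockwise)) -> South
Final: South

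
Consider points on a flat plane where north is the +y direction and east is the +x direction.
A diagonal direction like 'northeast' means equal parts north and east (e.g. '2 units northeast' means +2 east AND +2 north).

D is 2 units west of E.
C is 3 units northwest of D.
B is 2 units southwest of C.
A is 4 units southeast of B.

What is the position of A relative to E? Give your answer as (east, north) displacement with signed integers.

Place E at the origin (east=0, north=0).
  D is 2 units west of E: delta (east=-2, north=+0); D at (east=-2, north=0).
  C is 3 units northwest of D: delta (east=-3, north=+3); C at (east=-5, north=3).
  B is 2 units southwest of C: delta (east=-2, north=-2); B at (east=-7, north=1).
  A is 4 units southeast of B: delta (east=+4, north=-4); A at (east=-3, north=-3).
Therefore A relative to E: (east=-3, north=-3).

Answer: A is at (east=-3, north=-3) relative to E.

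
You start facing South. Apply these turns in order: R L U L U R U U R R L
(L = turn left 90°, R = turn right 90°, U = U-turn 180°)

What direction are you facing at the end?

Answer: Final heading: West

Derivation:
Start: South
  R (right (90° clockwise)) -> West
  L (left (90° counter-clockwise)) -> South
  U (U-turn (180°)) -> North
  L (left (90° counter-clockwise)) -> West
  U (U-turn (180°)) -> East
  R (right (90° clockwise)) -> South
  U (U-turn (180°)) -> North
  U (U-turn (180°)) -> South
  R (right (90° clockwise)) -> West
  R (right (90° clockwise)) -> North
  L (left (90° counter-clockwise)) -> West
Final: West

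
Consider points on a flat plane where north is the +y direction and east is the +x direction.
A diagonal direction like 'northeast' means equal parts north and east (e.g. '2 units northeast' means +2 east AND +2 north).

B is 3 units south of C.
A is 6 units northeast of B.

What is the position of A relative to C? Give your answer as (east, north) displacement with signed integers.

Place C at the origin (east=0, north=0).
  B is 3 units south of C: delta (east=+0, north=-3); B at (east=0, north=-3).
  A is 6 units northeast of B: delta (east=+6, north=+6); A at (east=6, north=3).
Therefore A relative to C: (east=6, north=3).

Answer: A is at (east=6, north=3) relative to C.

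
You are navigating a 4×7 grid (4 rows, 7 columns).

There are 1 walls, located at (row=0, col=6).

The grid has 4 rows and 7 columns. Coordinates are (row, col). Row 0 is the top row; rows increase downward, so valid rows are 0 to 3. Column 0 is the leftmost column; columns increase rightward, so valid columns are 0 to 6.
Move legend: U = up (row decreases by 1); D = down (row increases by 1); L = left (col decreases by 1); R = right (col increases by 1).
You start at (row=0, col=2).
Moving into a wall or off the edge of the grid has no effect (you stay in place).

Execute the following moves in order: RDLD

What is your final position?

Start: (row=0, col=2)
  R (right): (row=0, col=2) -> (row=0, col=3)
  D (down): (row=0, col=3) -> (row=1, col=3)
  L (left): (row=1, col=3) -> (row=1, col=2)
  D (down): (row=1, col=2) -> (row=2, col=2)
Final: (row=2, col=2)

Answer: Final position: (row=2, col=2)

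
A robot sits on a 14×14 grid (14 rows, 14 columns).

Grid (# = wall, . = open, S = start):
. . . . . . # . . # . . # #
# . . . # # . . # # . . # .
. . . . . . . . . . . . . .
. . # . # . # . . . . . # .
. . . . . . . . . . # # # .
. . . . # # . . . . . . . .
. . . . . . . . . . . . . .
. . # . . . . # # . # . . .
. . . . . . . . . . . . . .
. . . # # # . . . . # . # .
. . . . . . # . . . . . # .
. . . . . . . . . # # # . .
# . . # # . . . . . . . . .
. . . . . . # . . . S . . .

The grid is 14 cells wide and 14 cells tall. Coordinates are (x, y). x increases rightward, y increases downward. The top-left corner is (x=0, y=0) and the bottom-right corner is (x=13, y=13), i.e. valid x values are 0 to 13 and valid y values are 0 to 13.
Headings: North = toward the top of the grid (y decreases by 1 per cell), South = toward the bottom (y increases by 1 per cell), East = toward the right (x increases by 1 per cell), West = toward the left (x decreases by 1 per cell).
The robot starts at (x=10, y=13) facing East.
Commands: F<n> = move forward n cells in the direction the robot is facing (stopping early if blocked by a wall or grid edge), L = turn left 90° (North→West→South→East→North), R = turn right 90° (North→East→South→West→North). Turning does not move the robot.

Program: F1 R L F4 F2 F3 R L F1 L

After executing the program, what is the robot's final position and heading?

Answer: Final position: (x=13, y=13), facing North

Derivation:
Start: (x=10, y=13), facing East
  F1: move forward 1, now at (x=11, y=13)
  R: turn right, now facing South
  L: turn left, now facing East
  F4: move forward 2/4 (blocked), now at (x=13, y=13)
  F2: move forward 0/2 (blocked), now at (x=13, y=13)
  F3: move forward 0/3 (blocked), now at (x=13, y=13)
  R: turn right, now facing South
  L: turn left, now facing East
  F1: move forward 0/1 (blocked), now at (x=13, y=13)
  L: turn left, now facing North
Final: (x=13, y=13), facing North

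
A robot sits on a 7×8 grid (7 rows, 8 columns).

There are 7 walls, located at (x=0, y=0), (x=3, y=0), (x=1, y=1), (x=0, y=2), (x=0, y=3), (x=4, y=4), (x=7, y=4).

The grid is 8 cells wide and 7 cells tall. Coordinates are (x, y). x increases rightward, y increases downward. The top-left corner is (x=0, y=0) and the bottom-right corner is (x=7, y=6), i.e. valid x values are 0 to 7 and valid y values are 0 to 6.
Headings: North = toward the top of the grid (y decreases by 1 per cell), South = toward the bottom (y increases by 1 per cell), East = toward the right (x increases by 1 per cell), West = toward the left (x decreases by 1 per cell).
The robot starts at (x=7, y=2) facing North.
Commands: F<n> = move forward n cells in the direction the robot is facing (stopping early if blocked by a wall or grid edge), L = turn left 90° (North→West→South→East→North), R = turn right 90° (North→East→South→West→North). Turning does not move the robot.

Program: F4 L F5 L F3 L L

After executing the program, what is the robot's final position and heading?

Answer: Final position: (x=4, y=3), facing North

Derivation:
Start: (x=7, y=2), facing North
  F4: move forward 2/4 (blocked), now at (x=7, y=0)
  L: turn left, now facing West
  F5: move forward 3/5 (blocked), now at (x=4, y=0)
  L: turn left, now facing South
  F3: move forward 3, now at (x=4, y=3)
  L: turn left, now facing East
  L: turn left, now facing North
Final: (x=4, y=3), facing North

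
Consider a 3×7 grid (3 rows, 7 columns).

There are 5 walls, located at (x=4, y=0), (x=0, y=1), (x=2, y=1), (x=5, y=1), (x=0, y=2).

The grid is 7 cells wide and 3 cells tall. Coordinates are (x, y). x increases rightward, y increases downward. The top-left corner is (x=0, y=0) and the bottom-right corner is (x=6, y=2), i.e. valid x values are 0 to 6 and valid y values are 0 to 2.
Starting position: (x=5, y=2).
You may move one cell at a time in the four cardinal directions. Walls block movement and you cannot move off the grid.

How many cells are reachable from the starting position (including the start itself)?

Answer: Reachable cells: 16

Derivation:
BFS flood-fill from (x=5, y=2):
  Distance 0: (x=5, y=2)
  Distance 1: (x=4, y=2), (x=6, y=2)
  Distance 2: (x=4, y=1), (x=6, y=1), (x=3, y=2)
  Distance 3: (x=6, y=0), (x=3, y=1), (x=2, y=2)
  Distance 4: (x=3, y=0), (x=5, y=0), (x=1, y=2)
  Distance 5: (x=2, y=0), (x=1, y=1)
  Distance 6: (x=1, y=0)
  Distance 7: (x=0, y=0)
Total reachable: 16 (grid has 16 open cells total)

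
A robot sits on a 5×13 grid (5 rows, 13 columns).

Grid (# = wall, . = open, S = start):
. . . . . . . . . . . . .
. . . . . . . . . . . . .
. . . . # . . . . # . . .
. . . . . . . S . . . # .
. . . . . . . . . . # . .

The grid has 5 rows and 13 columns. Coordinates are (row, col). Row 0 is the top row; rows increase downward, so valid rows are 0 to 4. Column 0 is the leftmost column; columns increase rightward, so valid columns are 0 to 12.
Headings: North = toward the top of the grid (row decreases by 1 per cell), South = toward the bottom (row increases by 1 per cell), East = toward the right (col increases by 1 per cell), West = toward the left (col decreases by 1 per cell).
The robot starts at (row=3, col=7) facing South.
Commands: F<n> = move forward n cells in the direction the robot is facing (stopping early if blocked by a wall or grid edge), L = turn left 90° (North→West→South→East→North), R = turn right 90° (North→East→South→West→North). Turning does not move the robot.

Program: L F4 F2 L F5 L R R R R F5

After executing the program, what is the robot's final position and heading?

Start: (row=3, col=7), facing South
  L: turn left, now facing East
  F4: move forward 3/4 (blocked), now at (row=3, col=10)
  F2: move forward 0/2 (blocked), now at (row=3, col=10)
  L: turn left, now facing North
  F5: move forward 3/5 (blocked), now at (row=0, col=10)
  L: turn left, now facing West
  R: turn right, now facing North
  R: turn right, now facing East
  R: turn right, now facing South
  R: turn right, now facing West
  F5: move forward 5, now at (row=0, col=5)
Final: (row=0, col=5), facing West

Answer: Final position: (row=0, col=5), facing West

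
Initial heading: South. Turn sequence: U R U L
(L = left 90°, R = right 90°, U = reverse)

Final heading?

Start: South
  U (U-turn (180°)) -> North
  R (right (90° clockwise)) -> East
  U (U-turn (180°)) -> West
  L (left (90° counter-clockwise)) -> South
Final: South

Answer: Final heading: South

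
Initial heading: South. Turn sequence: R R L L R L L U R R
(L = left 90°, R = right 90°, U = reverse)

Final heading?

Answer: Final heading: East

Derivation:
Start: South
  R (right (90° clockwise)) -> West
  R (right (90° clockwise)) -> North
  L (left (90° counter-clockwise)) -> West
  L (left (90° counter-clockwise)) -> South
  R (right (90° clockwise)) -> West
  L (left (90° counter-clockwise)) -> South
  L (left (90° counter-clockwise)) -> East
  U (U-turn (180°)) -> West
  R (right (90° clockwise)) -> North
  R (right (90° clockwise)) -> East
Final: East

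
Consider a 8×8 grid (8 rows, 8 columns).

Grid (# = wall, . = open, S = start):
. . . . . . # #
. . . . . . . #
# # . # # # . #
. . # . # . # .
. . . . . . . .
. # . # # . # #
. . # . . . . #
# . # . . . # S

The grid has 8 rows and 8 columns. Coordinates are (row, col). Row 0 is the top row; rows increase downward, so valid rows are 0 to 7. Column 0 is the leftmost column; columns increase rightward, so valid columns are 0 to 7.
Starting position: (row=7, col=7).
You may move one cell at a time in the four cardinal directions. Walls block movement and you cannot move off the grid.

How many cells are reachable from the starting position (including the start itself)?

BFS flood-fill from (row=7, col=7):
  Distance 0: (row=7, col=7)
Total reachable: 1 (grid has 42 open cells total)

Answer: Reachable cells: 1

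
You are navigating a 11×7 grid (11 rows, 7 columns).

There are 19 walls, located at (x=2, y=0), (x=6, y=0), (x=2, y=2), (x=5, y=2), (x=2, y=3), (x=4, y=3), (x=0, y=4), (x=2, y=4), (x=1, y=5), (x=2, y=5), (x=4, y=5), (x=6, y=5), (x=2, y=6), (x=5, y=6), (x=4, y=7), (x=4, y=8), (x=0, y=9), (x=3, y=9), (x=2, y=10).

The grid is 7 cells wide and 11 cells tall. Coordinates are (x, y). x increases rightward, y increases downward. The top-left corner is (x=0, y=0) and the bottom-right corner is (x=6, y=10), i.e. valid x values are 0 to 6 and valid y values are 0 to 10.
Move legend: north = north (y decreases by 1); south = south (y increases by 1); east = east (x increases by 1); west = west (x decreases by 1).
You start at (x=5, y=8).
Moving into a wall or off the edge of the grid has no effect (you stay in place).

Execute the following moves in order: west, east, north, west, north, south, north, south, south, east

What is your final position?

Start: (x=5, y=8)
  west (west): blocked, stay at (x=5, y=8)
  east (east): (x=5, y=8) -> (x=6, y=8)
  north (north): (x=6, y=8) -> (x=6, y=7)
  west (west): (x=6, y=7) -> (x=5, y=7)
  north (north): blocked, stay at (x=5, y=7)
  south (south): (x=5, y=7) -> (x=5, y=8)
  north (north): (x=5, y=8) -> (x=5, y=7)
  south (south): (x=5, y=7) -> (x=5, y=8)
  south (south): (x=5, y=8) -> (x=5, y=9)
  east (east): (x=5, y=9) -> (x=6, y=9)
Final: (x=6, y=9)

Answer: Final position: (x=6, y=9)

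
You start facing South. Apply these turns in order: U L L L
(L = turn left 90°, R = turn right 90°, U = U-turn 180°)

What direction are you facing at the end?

Answer: Final heading: East

Derivation:
Start: South
  U (U-turn (180°)) -> North
  L (left (90° counter-clockwise)) -> West
  L (left (90° counter-clockwise)) -> South
  L (left (90° counter-clockwise)) -> East
Final: East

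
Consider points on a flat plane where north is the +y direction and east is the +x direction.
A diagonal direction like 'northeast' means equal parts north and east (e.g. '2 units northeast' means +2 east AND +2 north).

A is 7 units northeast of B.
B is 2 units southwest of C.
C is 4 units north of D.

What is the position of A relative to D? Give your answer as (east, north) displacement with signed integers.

Place D at the origin (east=0, north=0).
  C is 4 units north of D: delta (east=+0, north=+4); C at (east=0, north=4).
  B is 2 units southwest of C: delta (east=-2, north=-2); B at (east=-2, north=2).
  A is 7 units northeast of B: delta (east=+7, north=+7); A at (east=5, north=9).
Therefore A relative to D: (east=5, north=9).

Answer: A is at (east=5, north=9) relative to D.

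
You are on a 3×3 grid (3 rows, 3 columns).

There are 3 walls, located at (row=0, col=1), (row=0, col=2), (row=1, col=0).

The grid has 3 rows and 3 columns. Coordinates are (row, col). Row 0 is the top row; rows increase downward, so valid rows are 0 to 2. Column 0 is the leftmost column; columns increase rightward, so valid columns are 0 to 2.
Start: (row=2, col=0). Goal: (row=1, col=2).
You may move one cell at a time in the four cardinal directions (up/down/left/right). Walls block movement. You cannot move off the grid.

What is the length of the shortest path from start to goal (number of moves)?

BFS from (row=2, col=0) until reaching (row=1, col=2):
  Distance 0: (row=2, col=0)
  Distance 1: (row=2, col=1)
  Distance 2: (row=1, col=1), (row=2, col=2)
  Distance 3: (row=1, col=2)  <- goal reached here
One shortest path (3 moves): (row=2, col=0) -> (row=2, col=1) -> (row=2, col=2) -> (row=1, col=2)

Answer: Shortest path length: 3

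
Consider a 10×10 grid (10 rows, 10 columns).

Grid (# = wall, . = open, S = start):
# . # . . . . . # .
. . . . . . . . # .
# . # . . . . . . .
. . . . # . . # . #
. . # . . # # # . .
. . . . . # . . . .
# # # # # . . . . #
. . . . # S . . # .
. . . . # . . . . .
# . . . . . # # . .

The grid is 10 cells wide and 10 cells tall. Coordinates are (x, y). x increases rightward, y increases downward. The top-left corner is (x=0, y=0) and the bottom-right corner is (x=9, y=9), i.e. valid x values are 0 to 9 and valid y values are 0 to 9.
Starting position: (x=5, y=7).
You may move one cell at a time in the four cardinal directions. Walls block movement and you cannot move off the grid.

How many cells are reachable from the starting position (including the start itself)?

Answer: Reachable cells: 74

Derivation:
BFS flood-fill from (x=5, y=7):
  Distance 0: (x=5, y=7)
  Distance 1: (x=5, y=6), (x=6, y=7), (x=5, y=8)
  Distance 2: (x=6, y=6), (x=7, y=7), (x=6, y=8), (x=5, y=9)
  Distance 3: (x=6, y=5), (x=7, y=6), (x=7, y=8), (x=4, y=9)
  Distance 4: (x=7, y=5), (x=8, y=6), (x=8, y=8), (x=3, y=9)
  Distance 5: (x=8, y=5), (x=3, y=8), (x=9, y=8), (x=2, y=9), (x=8, y=9)
  Distance 6: (x=8, y=4), (x=9, y=5), (x=3, y=7), (x=9, y=7), (x=2, y=8), (x=1, y=9), (x=9, y=9)
  Distance 7: (x=8, y=3), (x=9, y=4), (x=2, y=7), (x=1, y=8)
  Distance 8: (x=8, y=2), (x=1, y=7), (x=0, y=8)
  Distance 9: (x=7, y=2), (x=9, y=2), (x=0, y=7)
  Distance 10: (x=7, y=1), (x=9, y=1), (x=6, y=2)
  Distance 11: (x=7, y=0), (x=9, y=0), (x=6, y=1), (x=5, y=2), (x=6, y=3)
  Distance 12: (x=6, y=0), (x=5, y=1), (x=4, y=2), (x=5, y=3)
  Distance 13: (x=5, y=0), (x=4, y=1), (x=3, y=2)
  Distance 14: (x=4, y=0), (x=3, y=1), (x=3, y=3)
  Distance 15: (x=3, y=0), (x=2, y=1), (x=2, y=3), (x=3, y=4)
  Distance 16: (x=1, y=1), (x=1, y=3), (x=4, y=4), (x=3, y=5)
  Distance 17: (x=1, y=0), (x=0, y=1), (x=1, y=2), (x=0, y=3), (x=1, y=4), (x=2, y=5), (x=4, y=5)
  Distance 18: (x=0, y=4), (x=1, y=5)
  Distance 19: (x=0, y=5)
Total reachable: 74 (grid has 74 open cells total)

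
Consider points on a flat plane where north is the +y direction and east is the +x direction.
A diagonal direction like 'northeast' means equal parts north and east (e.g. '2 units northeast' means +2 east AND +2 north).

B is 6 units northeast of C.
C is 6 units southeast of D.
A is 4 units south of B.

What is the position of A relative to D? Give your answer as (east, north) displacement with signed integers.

Place D at the origin (east=0, north=0).
  C is 6 units southeast of D: delta (east=+6, north=-6); C at (east=6, north=-6).
  B is 6 units northeast of C: delta (east=+6, north=+6); B at (east=12, north=0).
  A is 4 units south of B: delta (east=+0, north=-4); A at (east=12, north=-4).
Therefore A relative to D: (east=12, north=-4).

Answer: A is at (east=12, north=-4) relative to D.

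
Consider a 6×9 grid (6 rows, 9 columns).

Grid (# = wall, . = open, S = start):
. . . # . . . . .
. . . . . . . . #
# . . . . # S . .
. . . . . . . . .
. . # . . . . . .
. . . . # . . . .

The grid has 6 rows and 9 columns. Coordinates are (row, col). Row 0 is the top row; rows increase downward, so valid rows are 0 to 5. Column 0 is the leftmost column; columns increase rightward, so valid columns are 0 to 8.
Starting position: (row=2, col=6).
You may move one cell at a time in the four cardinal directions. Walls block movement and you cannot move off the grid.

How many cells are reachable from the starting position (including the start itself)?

BFS flood-fill from (row=2, col=6):
  Distance 0: (row=2, col=6)
  Distance 1: (row=1, col=6), (row=2, col=7), (row=3, col=6)
  Distance 2: (row=0, col=6), (row=1, col=5), (row=1, col=7), (row=2, col=8), (row=3, col=5), (row=3, col=7), (row=4, col=6)
  Distance 3: (row=0, col=5), (row=0, col=7), (row=1, col=4), (row=3, col=4), (row=3, col=8), (row=4, col=5), (row=4, col=7), (row=5, col=6)
  Distance 4: (row=0, col=4), (row=0, col=8), (row=1, col=3), (row=2, col=4), (row=3, col=3), (row=4, col=4), (row=4, col=8), (row=5, col=5), (row=5, col=7)
  Distance 5: (row=1, col=2), (row=2, col=3), (row=3, col=2), (row=4, col=3), (row=5, col=8)
  Distance 6: (row=0, col=2), (row=1, col=1), (row=2, col=2), (row=3, col=1), (row=5, col=3)
  Distance 7: (row=0, col=1), (row=1, col=0), (row=2, col=1), (row=3, col=0), (row=4, col=1), (row=5, col=2)
  Distance 8: (row=0, col=0), (row=4, col=0), (row=5, col=1)
  Distance 9: (row=5, col=0)
Total reachable: 48 (grid has 48 open cells total)

Answer: Reachable cells: 48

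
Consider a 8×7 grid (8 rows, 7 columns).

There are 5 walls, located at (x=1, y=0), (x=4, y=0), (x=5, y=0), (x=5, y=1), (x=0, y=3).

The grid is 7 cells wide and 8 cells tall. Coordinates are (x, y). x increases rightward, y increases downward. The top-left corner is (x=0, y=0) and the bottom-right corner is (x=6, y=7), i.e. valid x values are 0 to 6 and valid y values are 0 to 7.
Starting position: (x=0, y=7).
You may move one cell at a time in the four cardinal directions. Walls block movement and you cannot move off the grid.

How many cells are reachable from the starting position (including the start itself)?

BFS flood-fill from (x=0, y=7):
  Distance 0: (x=0, y=7)
  Distance 1: (x=0, y=6), (x=1, y=7)
  Distance 2: (x=0, y=5), (x=1, y=6), (x=2, y=7)
  Distance 3: (x=0, y=4), (x=1, y=5), (x=2, y=6), (x=3, y=7)
  Distance 4: (x=1, y=4), (x=2, y=5), (x=3, y=6), (x=4, y=7)
  Distance 5: (x=1, y=3), (x=2, y=4), (x=3, y=5), (x=4, y=6), (x=5, y=7)
  Distance 6: (x=1, y=2), (x=2, y=3), (x=3, y=4), (x=4, y=5), (x=5, y=6), (x=6, y=7)
  Distance 7: (x=1, y=1), (x=0, y=2), (x=2, y=2), (x=3, y=3), (x=4, y=4), (x=5, y=5), (x=6, y=6)
  Distance 8: (x=0, y=1), (x=2, y=1), (x=3, y=2), (x=4, y=3), (x=5, y=4), (x=6, y=5)
  Distance 9: (x=0, y=0), (x=2, y=0), (x=3, y=1), (x=4, y=2), (x=5, y=3), (x=6, y=4)
  Distance 10: (x=3, y=0), (x=4, y=1), (x=5, y=2), (x=6, y=3)
  Distance 11: (x=6, y=2)
  Distance 12: (x=6, y=1)
  Distance 13: (x=6, y=0)
Total reachable: 51 (grid has 51 open cells total)

Answer: Reachable cells: 51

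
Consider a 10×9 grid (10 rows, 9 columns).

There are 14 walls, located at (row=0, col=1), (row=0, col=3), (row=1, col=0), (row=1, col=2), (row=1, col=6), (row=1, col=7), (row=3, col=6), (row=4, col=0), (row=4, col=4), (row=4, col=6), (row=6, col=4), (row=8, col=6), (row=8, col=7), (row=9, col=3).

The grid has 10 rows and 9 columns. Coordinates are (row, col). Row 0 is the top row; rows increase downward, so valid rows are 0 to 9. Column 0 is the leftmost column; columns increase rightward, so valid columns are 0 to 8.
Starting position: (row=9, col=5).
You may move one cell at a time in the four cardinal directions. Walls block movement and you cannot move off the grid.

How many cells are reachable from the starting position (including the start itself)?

BFS flood-fill from (row=9, col=5):
  Distance 0: (row=9, col=5)
  Distance 1: (row=8, col=5), (row=9, col=4), (row=9, col=6)
  Distance 2: (row=7, col=5), (row=8, col=4), (row=9, col=7)
  Distance 3: (row=6, col=5), (row=7, col=4), (row=7, col=6), (row=8, col=3), (row=9, col=8)
  Distance 4: (row=5, col=5), (row=6, col=6), (row=7, col=3), (row=7, col=7), (row=8, col=2), (row=8, col=8)
  Distance 5: (row=4, col=5), (row=5, col=4), (row=5, col=6), (row=6, col=3), (row=6, col=7), (row=7, col=2), (row=7, col=8), (row=8, col=1), (row=9, col=2)
  Distance 6: (row=3, col=5), (row=5, col=3), (row=5, col=7), (row=6, col=2), (row=6, col=8), (row=7, col=1), (row=8, col=0), (row=9, col=1)
  Distance 7: (row=2, col=5), (row=3, col=4), (row=4, col=3), (row=4, col=7), (row=5, col=2), (row=5, col=8), (row=6, col=1), (row=7, col=0), (row=9, col=0)
  Distance 8: (row=1, col=5), (row=2, col=4), (row=2, col=6), (row=3, col=3), (row=3, col=7), (row=4, col=2), (row=4, col=8), (row=5, col=1), (row=6, col=0)
  Distance 9: (row=0, col=5), (row=1, col=4), (row=2, col=3), (row=2, col=7), (row=3, col=2), (row=3, col=8), (row=4, col=1), (row=5, col=0)
  Distance 10: (row=0, col=4), (row=0, col=6), (row=1, col=3), (row=2, col=2), (row=2, col=8), (row=3, col=1)
  Distance 11: (row=0, col=7), (row=1, col=8), (row=2, col=1), (row=3, col=0)
  Distance 12: (row=0, col=8), (row=1, col=1), (row=2, col=0)
Total reachable: 74 (grid has 76 open cells total)

Answer: Reachable cells: 74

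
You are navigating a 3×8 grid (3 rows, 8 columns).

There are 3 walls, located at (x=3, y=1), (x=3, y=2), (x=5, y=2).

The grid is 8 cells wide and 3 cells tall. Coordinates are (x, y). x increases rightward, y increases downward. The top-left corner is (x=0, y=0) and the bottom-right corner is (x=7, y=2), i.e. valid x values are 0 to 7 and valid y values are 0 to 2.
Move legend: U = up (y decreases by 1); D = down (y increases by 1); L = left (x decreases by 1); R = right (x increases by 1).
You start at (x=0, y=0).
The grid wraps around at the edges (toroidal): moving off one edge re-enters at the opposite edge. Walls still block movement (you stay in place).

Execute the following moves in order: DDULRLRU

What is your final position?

Start: (x=0, y=0)
  D (down): (x=0, y=0) -> (x=0, y=1)
  D (down): (x=0, y=1) -> (x=0, y=2)
  U (up): (x=0, y=2) -> (x=0, y=1)
  L (left): (x=0, y=1) -> (x=7, y=1)
  R (right): (x=7, y=1) -> (x=0, y=1)
  L (left): (x=0, y=1) -> (x=7, y=1)
  R (right): (x=7, y=1) -> (x=0, y=1)
  U (up): (x=0, y=1) -> (x=0, y=0)
Final: (x=0, y=0)

Answer: Final position: (x=0, y=0)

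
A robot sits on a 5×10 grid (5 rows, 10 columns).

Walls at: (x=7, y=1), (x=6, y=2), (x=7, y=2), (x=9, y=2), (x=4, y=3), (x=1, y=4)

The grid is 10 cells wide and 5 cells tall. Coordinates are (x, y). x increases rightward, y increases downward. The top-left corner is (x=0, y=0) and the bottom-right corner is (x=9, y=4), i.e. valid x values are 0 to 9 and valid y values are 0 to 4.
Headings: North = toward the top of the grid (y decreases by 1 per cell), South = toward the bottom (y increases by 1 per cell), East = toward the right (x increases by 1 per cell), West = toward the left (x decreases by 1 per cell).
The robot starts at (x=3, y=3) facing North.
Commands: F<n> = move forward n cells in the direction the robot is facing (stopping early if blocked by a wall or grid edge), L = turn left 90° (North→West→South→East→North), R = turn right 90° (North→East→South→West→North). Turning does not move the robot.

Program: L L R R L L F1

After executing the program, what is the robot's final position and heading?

Answer: Final position: (x=3, y=4), facing South

Derivation:
Start: (x=3, y=3), facing North
  L: turn left, now facing West
  L: turn left, now facing South
  R: turn right, now facing West
  R: turn right, now facing North
  L: turn left, now facing West
  L: turn left, now facing South
  F1: move forward 1, now at (x=3, y=4)
Final: (x=3, y=4), facing South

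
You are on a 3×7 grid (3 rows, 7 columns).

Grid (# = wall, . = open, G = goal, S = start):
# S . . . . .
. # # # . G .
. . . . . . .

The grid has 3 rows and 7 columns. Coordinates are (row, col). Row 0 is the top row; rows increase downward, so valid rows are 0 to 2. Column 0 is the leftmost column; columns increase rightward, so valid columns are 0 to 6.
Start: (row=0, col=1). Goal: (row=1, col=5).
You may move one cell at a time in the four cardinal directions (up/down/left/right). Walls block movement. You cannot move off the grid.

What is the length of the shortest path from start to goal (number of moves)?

BFS from (row=0, col=1) until reaching (row=1, col=5):
  Distance 0: (row=0, col=1)
  Distance 1: (row=0, col=2)
  Distance 2: (row=0, col=3)
  Distance 3: (row=0, col=4)
  Distance 4: (row=0, col=5), (row=1, col=4)
  Distance 5: (row=0, col=6), (row=1, col=5), (row=2, col=4)  <- goal reached here
One shortest path (5 moves): (row=0, col=1) -> (row=0, col=2) -> (row=0, col=3) -> (row=0, col=4) -> (row=0, col=5) -> (row=1, col=5)

Answer: Shortest path length: 5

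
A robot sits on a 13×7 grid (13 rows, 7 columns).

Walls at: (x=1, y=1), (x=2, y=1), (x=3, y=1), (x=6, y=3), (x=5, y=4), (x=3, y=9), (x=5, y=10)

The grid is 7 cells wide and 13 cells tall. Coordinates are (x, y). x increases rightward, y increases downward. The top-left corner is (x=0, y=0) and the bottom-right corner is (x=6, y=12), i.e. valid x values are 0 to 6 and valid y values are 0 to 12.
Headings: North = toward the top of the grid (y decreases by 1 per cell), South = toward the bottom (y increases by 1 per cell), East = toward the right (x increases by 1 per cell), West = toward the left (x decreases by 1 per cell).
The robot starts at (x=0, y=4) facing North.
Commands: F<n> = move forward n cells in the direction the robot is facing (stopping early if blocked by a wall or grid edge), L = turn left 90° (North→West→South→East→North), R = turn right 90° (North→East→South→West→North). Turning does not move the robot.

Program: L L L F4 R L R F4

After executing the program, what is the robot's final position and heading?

Answer: Final position: (x=4, y=8), facing South

Derivation:
Start: (x=0, y=4), facing North
  L: turn left, now facing West
  L: turn left, now facing South
  L: turn left, now facing East
  F4: move forward 4, now at (x=4, y=4)
  R: turn right, now facing South
  L: turn left, now facing East
  R: turn right, now facing South
  F4: move forward 4, now at (x=4, y=8)
Final: (x=4, y=8), facing South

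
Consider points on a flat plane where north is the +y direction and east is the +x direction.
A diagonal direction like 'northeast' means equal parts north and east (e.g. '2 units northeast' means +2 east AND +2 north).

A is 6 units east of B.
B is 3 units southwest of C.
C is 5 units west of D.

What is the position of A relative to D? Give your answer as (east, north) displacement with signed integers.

Place D at the origin (east=0, north=0).
  C is 5 units west of D: delta (east=-5, north=+0); C at (east=-5, north=0).
  B is 3 units southwest of C: delta (east=-3, north=-3); B at (east=-8, north=-3).
  A is 6 units east of B: delta (east=+6, north=+0); A at (east=-2, north=-3).
Therefore A relative to D: (east=-2, north=-3).

Answer: A is at (east=-2, north=-3) relative to D.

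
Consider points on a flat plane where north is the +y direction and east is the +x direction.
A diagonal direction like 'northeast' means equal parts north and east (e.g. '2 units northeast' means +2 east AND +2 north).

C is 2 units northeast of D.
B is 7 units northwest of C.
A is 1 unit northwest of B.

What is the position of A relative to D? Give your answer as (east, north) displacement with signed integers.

Answer: A is at (east=-6, north=10) relative to D.

Derivation:
Place D at the origin (east=0, north=0).
  C is 2 units northeast of D: delta (east=+2, north=+2); C at (east=2, north=2).
  B is 7 units northwest of C: delta (east=-7, north=+7); B at (east=-5, north=9).
  A is 1 unit northwest of B: delta (east=-1, north=+1); A at (east=-6, north=10).
Therefore A relative to D: (east=-6, north=10).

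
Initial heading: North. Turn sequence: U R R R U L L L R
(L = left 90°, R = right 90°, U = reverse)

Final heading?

Start: North
  U (U-turn (180°)) -> South
  R (right (90° clockwise)) -> West
  R (right (90° clockwise)) -> North
  R (right (90° clockwise)) -> East
  U (U-turn (180°)) -> West
  L (left (90° counter-clockwise)) -> South
  L (left (90° counter-clockwise)) -> East
  L (left (90° counter-clockwise)) -> North
  R (right (90° clockwise)) -> East
Final: East

Answer: Final heading: East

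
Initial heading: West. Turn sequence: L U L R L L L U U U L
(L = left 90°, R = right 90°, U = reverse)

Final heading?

Start: West
  L (left (90° counter-clockwise)) -> South
  U (U-turn (180°)) -> North
  L (left (90° counter-clockwise)) -> West
  R (right (90° clockwise)) -> North
  L (left (90° counter-clockwise)) -> West
  L (left (90° counter-clockwise)) -> South
  L (left (90° counter-clockwise)) -> East
  U (U-turn (180°)) -> West
  U (U-turn (180°)) -> East
  U (U-turn (180°)) -> West
  L (left (90° counter-clockwise)) -> South
Final: South

Answer: Final heading: South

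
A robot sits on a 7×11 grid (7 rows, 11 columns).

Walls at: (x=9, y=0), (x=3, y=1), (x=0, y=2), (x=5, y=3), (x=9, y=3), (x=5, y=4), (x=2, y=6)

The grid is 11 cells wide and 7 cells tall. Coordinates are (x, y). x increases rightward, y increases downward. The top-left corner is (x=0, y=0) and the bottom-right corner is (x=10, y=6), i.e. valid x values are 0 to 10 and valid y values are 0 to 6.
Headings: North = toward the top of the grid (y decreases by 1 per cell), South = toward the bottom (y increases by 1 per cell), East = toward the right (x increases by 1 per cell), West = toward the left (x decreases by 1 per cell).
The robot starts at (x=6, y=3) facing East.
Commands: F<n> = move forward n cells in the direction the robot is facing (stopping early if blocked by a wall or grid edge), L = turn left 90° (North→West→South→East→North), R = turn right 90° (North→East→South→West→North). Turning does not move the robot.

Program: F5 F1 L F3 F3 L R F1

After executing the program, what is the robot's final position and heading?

Answer: Final position: (x=8, y=0), facing North

Derivation:
Start: (x=6, y=3), facing East
  F5: move forward 2/5 (blocked), now at (x=8, y=3)
  F1: move forward 0/1 (blocked), now at (x=8, y=3)
  L: turn left, now facing North
  F3: move forward 3, now at (x=8, y=0)
  F3: move forward 0/3 (blocked), now at (x=8, y=0)
  L: turn left, now facing West
  R: turn right, now facing North
  F1: move forward 0/1 (blocked), now at (x=8, y=0)
Final: (x=8, y=0), facing North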